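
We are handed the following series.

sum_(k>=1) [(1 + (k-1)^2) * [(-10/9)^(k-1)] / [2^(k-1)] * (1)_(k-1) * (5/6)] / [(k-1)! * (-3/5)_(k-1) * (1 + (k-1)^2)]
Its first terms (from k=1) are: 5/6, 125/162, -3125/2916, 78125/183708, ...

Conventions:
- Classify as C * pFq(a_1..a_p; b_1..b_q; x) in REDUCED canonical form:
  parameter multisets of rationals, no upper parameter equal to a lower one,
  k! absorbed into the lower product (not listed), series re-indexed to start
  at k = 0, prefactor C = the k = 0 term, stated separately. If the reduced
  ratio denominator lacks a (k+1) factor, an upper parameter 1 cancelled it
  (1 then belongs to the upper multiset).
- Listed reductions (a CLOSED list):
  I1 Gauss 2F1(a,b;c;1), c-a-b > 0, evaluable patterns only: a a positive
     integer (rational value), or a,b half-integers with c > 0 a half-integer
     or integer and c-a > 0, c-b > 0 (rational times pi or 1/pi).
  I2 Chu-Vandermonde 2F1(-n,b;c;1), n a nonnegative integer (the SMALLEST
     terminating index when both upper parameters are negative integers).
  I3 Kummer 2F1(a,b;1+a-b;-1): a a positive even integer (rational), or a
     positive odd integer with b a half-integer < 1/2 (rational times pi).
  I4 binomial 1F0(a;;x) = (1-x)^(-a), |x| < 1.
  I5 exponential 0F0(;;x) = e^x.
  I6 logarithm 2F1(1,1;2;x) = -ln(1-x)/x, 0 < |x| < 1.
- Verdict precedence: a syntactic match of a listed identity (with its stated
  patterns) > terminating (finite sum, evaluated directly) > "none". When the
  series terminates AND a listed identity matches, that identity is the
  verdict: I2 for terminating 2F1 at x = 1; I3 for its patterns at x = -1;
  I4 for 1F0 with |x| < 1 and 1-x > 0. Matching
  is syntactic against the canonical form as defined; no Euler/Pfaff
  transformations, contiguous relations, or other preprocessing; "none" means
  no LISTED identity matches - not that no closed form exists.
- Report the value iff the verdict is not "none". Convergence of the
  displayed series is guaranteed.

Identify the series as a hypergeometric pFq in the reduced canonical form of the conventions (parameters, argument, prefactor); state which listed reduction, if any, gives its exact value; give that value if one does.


Classification (C = 5/6): 1F1 with upper {1}, lower {-3/5}, argument x = -5/9. Verdict: none (x = -5/9): each listed identity misses the multisets {1} ; {-3/5}.

First insight: t_0 being 5/6, the two k-th powers (prefactor 5/6) combine into one argument.
Adjacent-term ratio: r(k) = (-5/9) * (k+1) / [(k-3/5) (k+1)] - rational; roots negated = parameters, x = (-5/9), C = 5/6.


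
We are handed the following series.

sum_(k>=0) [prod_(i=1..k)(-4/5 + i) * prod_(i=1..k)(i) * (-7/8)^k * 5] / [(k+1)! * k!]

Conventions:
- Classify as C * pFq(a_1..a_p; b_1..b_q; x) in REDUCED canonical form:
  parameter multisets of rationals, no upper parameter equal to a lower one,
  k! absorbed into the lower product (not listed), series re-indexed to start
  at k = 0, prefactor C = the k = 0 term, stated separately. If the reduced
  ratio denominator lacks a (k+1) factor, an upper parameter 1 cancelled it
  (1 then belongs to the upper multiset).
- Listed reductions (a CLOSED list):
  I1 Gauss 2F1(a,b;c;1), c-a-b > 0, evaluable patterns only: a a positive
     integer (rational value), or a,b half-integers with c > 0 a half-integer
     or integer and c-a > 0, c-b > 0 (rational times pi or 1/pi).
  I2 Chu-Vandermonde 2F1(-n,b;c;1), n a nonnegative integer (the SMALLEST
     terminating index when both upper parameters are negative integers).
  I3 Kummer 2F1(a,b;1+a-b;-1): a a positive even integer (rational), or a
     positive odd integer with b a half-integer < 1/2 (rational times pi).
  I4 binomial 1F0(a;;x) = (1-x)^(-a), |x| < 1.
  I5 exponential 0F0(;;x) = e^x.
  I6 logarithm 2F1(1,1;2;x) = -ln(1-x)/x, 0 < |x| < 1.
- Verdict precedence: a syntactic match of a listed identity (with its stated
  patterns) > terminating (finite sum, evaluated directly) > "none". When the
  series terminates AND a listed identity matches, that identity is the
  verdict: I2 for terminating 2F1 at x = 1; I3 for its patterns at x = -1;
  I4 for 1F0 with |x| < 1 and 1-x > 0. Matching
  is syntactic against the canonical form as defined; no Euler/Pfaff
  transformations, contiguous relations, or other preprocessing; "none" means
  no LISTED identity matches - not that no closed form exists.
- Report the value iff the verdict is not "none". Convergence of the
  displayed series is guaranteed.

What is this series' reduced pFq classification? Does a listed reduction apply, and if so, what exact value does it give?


Prefactor 5, argument -7/8: 2F1 with upper {1/5, 1} over lower {2}. Verdict: no listed reduction: x = -7/8 and upper {1/5, 1} fail every I1-I6 pattern.

Key step: with t_0 = 5, the running product (C = 5, x = -7/8) telescopes to a rising factorial.
Term ratio: r(k) = (-7/8) * (k+1/5) (k+1) / [(k+2) (k+1)] - poly over poly, x = (-7/8) from leading terms; C = 5 at k = 0.


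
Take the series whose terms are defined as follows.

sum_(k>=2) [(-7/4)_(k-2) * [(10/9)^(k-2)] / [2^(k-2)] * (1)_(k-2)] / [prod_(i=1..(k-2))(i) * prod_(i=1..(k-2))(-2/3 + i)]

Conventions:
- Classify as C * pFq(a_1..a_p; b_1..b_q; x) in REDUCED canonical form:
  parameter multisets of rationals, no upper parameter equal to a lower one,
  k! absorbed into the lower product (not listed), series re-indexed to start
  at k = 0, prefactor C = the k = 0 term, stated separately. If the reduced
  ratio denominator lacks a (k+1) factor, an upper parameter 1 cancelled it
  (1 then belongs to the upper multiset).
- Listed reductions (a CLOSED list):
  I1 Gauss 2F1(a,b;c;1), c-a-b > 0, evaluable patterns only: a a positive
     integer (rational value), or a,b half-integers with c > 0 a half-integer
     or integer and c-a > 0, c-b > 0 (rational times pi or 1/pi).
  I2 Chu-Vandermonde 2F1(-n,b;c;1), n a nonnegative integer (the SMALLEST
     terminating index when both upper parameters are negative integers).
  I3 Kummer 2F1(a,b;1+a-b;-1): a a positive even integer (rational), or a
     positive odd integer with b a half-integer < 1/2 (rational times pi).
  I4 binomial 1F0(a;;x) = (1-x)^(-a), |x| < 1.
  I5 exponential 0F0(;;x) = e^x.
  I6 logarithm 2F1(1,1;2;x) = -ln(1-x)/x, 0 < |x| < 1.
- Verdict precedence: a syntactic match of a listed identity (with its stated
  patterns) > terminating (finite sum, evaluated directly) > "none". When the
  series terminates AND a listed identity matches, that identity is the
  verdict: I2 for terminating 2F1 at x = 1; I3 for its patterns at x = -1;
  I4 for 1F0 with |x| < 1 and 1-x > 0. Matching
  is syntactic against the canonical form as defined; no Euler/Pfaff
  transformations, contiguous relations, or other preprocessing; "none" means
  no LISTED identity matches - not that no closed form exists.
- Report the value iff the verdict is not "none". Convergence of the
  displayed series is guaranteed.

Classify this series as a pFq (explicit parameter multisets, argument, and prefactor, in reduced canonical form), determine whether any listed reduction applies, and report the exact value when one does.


Key step: with t_0 = 1, the product of the first k integers (C = 1, x = 5/9) is k!.
Consecutive-term ratio: r(k) = (5/9) * (k-7/4) (k+1) / [(k+1/3) (k+1)] - poly over poly, x = (5/9) from leading terms; C = 1 at k = 0.

With C = 1: the canonical form is 2F1(-7/4, 1; 1/3; 5/9). Verdict: none. A 2F1 with upper {-7/4, 1} fits none of I1-I6 at x = 5/9; the sum runs forever.


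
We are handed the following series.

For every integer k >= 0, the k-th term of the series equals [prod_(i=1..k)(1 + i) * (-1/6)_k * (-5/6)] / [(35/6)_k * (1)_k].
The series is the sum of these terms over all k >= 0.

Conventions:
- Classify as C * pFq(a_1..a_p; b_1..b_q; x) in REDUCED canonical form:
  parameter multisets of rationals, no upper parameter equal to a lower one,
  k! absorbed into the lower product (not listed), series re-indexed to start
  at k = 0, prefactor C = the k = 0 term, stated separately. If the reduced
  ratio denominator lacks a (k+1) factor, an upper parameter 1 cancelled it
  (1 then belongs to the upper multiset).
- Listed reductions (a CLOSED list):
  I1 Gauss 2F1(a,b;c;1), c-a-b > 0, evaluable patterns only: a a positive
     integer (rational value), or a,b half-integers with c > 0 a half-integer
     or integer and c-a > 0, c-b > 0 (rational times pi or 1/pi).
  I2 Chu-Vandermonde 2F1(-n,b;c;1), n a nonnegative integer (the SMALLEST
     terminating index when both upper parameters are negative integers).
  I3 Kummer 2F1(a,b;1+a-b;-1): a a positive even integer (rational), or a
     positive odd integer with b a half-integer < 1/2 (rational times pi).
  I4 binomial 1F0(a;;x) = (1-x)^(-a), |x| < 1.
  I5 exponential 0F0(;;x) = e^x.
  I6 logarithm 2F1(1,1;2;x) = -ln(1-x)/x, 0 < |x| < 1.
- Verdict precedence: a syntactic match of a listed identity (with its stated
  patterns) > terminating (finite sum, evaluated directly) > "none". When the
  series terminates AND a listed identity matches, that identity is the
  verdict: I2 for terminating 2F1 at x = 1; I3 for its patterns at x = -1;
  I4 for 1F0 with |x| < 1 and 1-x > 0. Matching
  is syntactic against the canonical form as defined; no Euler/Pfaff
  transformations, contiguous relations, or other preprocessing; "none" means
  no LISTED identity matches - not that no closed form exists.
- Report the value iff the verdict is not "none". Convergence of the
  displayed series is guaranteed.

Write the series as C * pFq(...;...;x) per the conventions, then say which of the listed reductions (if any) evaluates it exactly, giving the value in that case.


Key step: from the first term -5/6: the running product (prefactor -5/6) telescopes to a rising factorial.
Adjacent-term ratio: r(k) = 1 * (k-1/6) (k+2) / [(k+35/6) (k+1)] ; factor over Q: parameters, x = 1, and C = -5/6.

At argument 1: a 2F1 with upper {-1/6, 2}, lower {35/6}, scaled by C = -5/6. Verdict: Gauss (I1, integer-parameter pattern) fires (x = 1: the Gamma ratio telescopes since c-a-b = 4 > 0 and a = 2 in Z>0). Its exact value is -667/864.


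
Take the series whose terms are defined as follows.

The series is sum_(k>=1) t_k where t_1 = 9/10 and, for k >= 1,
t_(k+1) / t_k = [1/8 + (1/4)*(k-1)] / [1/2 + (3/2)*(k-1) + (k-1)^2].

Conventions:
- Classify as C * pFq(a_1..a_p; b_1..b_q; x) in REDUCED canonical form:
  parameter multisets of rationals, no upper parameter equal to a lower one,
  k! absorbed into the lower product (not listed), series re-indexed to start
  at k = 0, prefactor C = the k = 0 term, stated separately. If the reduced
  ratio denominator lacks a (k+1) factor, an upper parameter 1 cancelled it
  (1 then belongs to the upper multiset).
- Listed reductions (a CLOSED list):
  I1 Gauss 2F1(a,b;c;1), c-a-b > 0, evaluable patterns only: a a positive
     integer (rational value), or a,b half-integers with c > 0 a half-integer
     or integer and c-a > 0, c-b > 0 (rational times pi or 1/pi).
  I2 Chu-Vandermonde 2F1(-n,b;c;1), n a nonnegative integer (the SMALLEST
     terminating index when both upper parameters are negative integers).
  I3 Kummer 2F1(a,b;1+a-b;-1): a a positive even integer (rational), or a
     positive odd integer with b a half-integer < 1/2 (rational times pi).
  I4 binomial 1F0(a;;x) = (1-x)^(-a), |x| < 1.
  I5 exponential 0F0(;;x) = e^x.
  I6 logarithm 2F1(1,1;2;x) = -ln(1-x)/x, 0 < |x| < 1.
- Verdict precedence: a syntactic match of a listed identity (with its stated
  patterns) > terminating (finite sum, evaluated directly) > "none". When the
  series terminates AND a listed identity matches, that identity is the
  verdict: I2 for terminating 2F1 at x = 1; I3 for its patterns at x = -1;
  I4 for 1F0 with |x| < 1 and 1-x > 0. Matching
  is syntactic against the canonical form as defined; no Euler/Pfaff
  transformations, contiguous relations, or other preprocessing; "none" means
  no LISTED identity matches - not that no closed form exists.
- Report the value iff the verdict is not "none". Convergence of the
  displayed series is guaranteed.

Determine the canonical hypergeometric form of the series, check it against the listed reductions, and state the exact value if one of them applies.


The series (x = 1/4) is 0F0: upper {-}, lower {-}, prefactor 9/10. Verdict: the exponential series (I5) matches (the 0F0 exponential series at x = 1/4). Hence: (9/10) * e^(1/4).

Structural cue: t_0 being 9/10, cancel k + 1/2 from the displayed ratio first; then C = 9/10.
Step ratio: r(k) = (1/4) * 1 / [(k+1)] ; factor over Q: parameters, x = (1/4), and C = 9/10.


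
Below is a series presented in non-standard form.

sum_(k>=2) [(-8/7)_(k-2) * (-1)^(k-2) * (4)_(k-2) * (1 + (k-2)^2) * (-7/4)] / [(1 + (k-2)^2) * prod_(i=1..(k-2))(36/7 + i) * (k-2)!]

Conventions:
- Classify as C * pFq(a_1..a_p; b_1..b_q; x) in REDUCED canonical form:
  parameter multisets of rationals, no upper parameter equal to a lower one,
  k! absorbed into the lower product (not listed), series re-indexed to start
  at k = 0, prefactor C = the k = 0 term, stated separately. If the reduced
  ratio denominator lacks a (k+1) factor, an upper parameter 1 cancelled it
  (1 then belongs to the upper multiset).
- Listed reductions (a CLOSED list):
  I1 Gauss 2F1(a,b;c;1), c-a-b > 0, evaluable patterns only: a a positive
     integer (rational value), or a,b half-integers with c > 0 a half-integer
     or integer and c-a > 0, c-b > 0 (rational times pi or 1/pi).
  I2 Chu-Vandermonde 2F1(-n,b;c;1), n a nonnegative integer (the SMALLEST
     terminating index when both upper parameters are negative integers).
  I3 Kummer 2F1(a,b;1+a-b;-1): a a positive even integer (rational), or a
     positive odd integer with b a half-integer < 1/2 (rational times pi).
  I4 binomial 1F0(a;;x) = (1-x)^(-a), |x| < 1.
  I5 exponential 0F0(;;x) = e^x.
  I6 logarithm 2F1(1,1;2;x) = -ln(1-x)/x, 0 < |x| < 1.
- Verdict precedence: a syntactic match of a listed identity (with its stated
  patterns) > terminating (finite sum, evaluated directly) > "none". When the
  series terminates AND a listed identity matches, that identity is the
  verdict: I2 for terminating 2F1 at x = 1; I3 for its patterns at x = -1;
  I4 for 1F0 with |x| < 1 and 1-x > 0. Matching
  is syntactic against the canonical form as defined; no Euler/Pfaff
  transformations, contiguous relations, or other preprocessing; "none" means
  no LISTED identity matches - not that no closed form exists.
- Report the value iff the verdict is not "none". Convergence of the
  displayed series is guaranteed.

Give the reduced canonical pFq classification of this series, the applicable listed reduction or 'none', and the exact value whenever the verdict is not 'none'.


The series (x = -1) is 2F1: upper {-8/7, 4}, lower {43/7}, prefactor -7/4. Verdict: this is Kummer's theorem (I3) (x = -1; c = 43/7 equals 1+a-b for upper {-8/7, 4}: listed pattern). Exact value: -87/28.

First insight: with t_0 = -7/4, the lower running product (prefactor -7/4) is a rising factorial.
Term ratio: r(k) = (-1) * (k-8/7) (k+4) / [(k+43/7) (k+1)] - rational in k, leading ratio (-1); with t_0 = -7/4, classification follows.


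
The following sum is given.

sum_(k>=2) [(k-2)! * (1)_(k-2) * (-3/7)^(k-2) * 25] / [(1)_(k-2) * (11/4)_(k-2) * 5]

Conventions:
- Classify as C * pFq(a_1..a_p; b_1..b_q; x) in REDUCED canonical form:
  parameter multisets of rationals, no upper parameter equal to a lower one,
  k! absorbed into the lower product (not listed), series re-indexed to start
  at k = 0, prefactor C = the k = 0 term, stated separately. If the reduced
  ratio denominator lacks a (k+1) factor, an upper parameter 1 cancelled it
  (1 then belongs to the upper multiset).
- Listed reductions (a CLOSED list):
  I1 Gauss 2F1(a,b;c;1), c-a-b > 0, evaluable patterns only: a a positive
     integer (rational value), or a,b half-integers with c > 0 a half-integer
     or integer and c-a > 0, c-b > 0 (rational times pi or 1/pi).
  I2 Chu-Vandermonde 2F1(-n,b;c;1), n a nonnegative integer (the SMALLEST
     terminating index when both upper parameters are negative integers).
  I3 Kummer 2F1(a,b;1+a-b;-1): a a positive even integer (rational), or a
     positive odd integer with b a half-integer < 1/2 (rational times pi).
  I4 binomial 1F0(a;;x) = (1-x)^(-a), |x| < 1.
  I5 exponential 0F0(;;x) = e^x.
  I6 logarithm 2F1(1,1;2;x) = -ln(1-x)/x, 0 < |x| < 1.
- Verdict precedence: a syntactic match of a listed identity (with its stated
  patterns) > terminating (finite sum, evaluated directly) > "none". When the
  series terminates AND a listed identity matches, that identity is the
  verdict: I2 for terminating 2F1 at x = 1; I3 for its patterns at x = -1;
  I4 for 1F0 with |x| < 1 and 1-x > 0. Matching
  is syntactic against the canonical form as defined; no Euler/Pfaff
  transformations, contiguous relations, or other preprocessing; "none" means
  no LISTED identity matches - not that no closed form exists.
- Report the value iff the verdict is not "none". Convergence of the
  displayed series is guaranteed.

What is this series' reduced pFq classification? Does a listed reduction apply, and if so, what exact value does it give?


Prefactor 5, argument -3/7: 2F1 with upper {1, 1} over lower {11/4}. Verdict: no listed reduction: x = -3/7 and upper {1, 1} fail every I1-I6 pattern.

Key observation: x = (-3/7) and the constant factors (C = 5) combine into one prefactor.
Consecutive-term ratio: r(k) = (-3/7) * (k+1) (k+1) / [(k+11/4) (k+1)] - rational in k. x = (-3/7); t_0 = 5; negate the roots.


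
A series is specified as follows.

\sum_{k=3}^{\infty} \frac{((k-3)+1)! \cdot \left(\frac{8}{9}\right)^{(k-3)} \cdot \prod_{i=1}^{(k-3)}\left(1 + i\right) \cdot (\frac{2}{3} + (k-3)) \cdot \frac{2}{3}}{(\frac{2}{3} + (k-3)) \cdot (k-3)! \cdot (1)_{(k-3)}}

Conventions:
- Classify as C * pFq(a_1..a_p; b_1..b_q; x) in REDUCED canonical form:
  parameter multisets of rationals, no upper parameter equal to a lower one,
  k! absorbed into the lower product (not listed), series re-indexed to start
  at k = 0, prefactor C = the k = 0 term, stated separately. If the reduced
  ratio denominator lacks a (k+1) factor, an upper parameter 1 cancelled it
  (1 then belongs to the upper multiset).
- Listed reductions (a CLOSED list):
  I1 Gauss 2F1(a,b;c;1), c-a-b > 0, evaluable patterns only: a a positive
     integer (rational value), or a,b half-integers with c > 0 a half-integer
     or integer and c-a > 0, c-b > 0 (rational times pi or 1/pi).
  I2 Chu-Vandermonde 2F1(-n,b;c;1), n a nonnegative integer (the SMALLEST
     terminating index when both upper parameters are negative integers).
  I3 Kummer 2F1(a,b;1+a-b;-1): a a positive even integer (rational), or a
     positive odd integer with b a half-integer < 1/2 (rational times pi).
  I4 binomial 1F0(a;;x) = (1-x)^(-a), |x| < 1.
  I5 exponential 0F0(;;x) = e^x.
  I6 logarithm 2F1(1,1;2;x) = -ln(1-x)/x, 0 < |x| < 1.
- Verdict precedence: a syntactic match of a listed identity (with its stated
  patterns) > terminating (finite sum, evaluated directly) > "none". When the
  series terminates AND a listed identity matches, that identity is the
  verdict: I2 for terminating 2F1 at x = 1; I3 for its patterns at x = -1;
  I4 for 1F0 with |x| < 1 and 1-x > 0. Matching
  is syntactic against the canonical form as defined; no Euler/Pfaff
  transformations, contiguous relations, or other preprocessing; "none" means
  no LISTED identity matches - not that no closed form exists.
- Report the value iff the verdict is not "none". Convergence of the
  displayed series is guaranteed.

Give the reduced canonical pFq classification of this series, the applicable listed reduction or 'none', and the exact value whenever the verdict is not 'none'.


x = \frac{8}{9} here; the reduced form reads 2F1, upper {2, 2}, lower {1}, C = \frac{2}{3}. Verdict: none. Every listed pattern misses the 2F1 form at \frac{8}{9}, upper {2, 2}.

Key step: t_0 = \frac{2}{3} here, and k + 2/3 divides numerator and denominator alike; prefactor 2/3 after cancelling.
Term ratio: r(k) = \frac{8}{9} * (k+2) (k+2) / [(k+1) (k+1)] - rational in k, leading ratio \frac{8}{9}; with t_0 = \frac{2}{3}, classification follows.


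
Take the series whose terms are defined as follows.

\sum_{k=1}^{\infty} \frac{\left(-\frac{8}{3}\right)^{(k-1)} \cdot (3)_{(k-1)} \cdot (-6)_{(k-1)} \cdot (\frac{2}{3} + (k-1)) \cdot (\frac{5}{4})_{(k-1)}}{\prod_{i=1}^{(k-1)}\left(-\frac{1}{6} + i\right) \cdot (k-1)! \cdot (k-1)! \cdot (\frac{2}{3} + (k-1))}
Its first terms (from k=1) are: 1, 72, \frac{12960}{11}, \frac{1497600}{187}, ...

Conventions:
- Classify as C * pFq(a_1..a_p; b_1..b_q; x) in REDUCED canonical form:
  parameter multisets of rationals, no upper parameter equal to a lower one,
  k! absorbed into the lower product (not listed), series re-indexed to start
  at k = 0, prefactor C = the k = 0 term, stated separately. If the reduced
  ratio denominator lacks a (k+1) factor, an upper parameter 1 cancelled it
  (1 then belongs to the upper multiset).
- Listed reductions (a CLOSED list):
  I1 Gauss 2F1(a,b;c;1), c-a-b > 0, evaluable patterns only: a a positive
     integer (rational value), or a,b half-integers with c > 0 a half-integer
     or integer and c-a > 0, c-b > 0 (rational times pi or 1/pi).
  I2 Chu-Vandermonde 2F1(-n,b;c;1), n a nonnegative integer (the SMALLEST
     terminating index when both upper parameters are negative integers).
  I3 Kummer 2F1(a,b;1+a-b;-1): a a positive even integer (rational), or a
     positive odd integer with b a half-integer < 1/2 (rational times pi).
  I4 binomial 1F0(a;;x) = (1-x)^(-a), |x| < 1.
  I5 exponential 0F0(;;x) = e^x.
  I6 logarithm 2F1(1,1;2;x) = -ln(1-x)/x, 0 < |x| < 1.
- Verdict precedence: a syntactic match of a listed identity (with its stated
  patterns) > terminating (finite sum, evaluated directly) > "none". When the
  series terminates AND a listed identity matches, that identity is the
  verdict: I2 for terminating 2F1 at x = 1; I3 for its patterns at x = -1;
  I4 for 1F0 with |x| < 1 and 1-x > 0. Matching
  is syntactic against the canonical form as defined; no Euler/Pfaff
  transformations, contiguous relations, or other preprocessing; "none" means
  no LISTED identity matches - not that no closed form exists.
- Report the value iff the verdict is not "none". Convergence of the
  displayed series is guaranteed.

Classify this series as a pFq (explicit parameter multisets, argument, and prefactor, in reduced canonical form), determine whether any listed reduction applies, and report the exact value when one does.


Reduced: x = -\frac{8}{3}, 3F2, upper = {-6, \frac{5}{4}, 3}, lower = {\frac{5}{6}, 1}, C = 1. Verdict: terminating - the sum ends at index 6 because -6 is a negative integer; exact evaluation follows. Exact value: \frac{13288303393}{124729}.

Key observation: from the first term 1: the lower running product (C = 1, x = -8/3) is a rising factorial.
Consecutive-term ratio: r(k) = -\frac{8}{3} * (k-6) (k+\frac{5}{4}) (k+3) / [(k+\frac{5}{6}) (k+1) (k+1)] - rational; roots negated = parameters, x = -\frac{8}{3}, C = 1.


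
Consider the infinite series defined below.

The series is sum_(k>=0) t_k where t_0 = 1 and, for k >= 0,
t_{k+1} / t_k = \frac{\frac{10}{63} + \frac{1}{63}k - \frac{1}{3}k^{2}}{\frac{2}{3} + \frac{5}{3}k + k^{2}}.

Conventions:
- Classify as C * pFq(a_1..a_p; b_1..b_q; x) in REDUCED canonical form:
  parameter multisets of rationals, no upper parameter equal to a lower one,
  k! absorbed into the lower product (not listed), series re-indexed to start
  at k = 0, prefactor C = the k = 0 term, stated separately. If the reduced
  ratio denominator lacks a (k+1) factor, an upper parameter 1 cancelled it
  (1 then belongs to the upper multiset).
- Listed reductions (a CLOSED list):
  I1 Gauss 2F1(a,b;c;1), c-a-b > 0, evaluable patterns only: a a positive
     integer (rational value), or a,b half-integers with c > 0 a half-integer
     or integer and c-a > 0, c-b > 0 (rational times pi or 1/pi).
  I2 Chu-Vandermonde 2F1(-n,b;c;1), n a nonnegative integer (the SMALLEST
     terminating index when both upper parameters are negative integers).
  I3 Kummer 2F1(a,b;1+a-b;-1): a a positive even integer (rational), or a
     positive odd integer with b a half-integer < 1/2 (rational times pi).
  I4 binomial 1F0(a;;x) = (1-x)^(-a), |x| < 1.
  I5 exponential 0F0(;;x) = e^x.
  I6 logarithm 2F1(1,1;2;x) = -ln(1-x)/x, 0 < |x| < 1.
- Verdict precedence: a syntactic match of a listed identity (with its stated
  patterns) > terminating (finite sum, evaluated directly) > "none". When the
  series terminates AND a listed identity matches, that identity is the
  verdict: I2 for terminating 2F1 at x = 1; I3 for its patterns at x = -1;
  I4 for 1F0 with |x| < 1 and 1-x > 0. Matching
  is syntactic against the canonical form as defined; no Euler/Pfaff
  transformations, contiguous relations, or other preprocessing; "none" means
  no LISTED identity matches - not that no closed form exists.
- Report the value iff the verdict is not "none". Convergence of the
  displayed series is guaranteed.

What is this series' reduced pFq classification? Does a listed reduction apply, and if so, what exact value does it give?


At argument -\frac{1}{3}: a 1F0 with upper {-\frac{5}{7}}, lower {-}, scaled by C = 1. Verdict: the I4 binomial reduction matches (the 1F0 binomial series: exponent 5/7, x = -\frac{1}{3}). Hence: \left(\frac{4}{3}\right)^{\frac{5}{7}}.

Key step: t_0 = 1 here, and factor the ratio over Q (prefactor 1): negated roots = parameters.
Step ratio: r(k) = -\frac{1}{3} * (k-\frac{5}{7}) / [(k+1)] - rational in k, leading ratio -\frac{1}{3}; with t_0 = 1, classification follows.


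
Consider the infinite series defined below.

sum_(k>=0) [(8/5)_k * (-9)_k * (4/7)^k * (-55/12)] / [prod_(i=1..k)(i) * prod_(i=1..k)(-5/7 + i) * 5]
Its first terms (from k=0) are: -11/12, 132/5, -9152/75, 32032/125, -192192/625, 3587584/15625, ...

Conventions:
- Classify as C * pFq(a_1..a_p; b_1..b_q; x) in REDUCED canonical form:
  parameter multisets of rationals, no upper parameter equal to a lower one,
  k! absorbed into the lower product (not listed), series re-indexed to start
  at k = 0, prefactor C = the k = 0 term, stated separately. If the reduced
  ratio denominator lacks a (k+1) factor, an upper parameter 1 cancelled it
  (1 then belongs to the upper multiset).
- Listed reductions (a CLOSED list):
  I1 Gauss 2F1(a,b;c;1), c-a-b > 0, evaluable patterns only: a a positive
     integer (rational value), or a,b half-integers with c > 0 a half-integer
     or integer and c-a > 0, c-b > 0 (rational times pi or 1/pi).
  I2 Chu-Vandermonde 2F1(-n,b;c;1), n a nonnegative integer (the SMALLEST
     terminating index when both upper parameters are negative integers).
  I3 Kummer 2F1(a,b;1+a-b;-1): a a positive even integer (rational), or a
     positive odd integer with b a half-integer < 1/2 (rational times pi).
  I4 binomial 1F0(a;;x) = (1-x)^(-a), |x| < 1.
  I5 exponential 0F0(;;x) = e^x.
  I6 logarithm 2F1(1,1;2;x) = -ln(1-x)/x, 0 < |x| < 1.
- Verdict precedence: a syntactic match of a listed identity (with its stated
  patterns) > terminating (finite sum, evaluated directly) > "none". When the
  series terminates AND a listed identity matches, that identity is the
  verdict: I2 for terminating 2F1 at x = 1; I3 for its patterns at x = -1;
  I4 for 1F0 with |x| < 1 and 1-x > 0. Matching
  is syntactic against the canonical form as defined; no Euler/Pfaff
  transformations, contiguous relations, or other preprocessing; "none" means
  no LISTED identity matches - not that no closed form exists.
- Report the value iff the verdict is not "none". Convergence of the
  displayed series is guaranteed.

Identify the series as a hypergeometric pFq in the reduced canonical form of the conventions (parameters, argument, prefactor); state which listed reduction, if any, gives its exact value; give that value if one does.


With C = -11/12: the canonical form is 2F1(-9, 8/5; 2/7; 4/7). Verdict: terminating - upper -9 stops the sum at k = 9; the 10 terms are added exactly. Sum: -254960023043/2137617187500.

Key step: from the first term -11/12: the product of the first k integers (prefactor -11/12) is k!.
Term ratio: r(k) = (4/7) * (k-9) (k+8/5) / [(k+2/7) (k+1)] ; factor over Q: parameters, x = (4/7), and C = -11/12.


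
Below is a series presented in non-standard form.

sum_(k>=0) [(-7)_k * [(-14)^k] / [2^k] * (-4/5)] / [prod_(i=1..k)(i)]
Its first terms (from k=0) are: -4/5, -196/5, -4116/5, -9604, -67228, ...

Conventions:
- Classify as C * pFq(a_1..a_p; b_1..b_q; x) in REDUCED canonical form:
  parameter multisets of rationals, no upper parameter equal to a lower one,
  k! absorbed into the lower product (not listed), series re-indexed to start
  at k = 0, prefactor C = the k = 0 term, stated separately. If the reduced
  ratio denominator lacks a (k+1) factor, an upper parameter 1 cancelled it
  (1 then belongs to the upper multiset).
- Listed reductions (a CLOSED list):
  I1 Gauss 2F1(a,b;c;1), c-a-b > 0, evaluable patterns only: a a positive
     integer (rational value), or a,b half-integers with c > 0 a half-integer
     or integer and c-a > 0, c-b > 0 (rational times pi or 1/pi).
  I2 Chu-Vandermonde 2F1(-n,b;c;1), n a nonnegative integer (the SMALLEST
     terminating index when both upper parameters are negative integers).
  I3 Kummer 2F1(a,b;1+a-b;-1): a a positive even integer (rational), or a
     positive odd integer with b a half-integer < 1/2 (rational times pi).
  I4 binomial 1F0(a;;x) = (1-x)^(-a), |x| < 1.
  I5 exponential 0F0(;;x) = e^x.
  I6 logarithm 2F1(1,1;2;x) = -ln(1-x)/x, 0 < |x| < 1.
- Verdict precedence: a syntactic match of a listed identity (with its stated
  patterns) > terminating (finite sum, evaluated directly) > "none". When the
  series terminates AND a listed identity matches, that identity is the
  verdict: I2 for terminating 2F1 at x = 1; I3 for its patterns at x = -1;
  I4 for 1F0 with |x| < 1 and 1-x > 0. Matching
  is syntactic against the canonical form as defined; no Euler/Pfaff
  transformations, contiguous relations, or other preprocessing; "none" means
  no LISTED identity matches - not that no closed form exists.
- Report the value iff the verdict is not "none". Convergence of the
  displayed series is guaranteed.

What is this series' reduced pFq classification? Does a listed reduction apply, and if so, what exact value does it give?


This is -4/5 * 1F0(-7; -; -7) in reduced canonical form. Verdict: terminating (-7 upstairs). 8 nonzero terms in all; added directly. Value: -8388608/5.

Key observation: t_0 = -4/5 here, and the two k-th powers (prefactor -4/5) combine into one argument.
Ratio: r(k) = (-7) * (k-7) / [(k+1)] - poly over poly, x = (-7) from leading terms; C = -4/5 at k = 0.


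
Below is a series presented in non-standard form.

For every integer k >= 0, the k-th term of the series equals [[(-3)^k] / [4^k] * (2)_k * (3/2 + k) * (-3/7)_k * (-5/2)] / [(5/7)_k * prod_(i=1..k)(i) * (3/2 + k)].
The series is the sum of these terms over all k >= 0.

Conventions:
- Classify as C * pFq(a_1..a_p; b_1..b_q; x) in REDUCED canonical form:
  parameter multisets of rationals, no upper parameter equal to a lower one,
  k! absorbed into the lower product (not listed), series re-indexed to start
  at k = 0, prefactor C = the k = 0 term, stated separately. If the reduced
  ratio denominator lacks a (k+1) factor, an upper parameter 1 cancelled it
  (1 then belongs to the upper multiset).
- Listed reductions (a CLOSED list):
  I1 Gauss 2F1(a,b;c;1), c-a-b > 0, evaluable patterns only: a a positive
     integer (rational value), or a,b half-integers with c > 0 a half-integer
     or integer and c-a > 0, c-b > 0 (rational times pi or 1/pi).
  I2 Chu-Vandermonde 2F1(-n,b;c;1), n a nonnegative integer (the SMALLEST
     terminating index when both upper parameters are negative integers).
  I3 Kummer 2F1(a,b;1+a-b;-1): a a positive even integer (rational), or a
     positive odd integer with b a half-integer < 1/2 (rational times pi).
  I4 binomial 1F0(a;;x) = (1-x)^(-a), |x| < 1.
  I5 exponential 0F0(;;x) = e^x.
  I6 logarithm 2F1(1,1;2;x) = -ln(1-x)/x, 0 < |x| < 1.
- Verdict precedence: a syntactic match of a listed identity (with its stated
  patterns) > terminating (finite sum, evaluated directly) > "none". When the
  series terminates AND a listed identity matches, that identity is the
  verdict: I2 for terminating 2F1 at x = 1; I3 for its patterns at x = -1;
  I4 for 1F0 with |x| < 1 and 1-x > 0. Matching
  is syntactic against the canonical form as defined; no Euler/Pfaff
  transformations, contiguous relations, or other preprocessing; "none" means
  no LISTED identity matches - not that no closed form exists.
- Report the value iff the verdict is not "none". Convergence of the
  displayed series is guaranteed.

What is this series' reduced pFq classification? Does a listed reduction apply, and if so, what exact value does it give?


This is -5/2 * 2F1(-3/7, 2; 5/7; -3/4) in reduced canonical form. Verdict: none here - no I1-I6 shape fits x = -3/4 with lower {5/7}.

First insight: from the first term -5/2: the product of the first k integers (prefactor -5/2) is k!.
Ratio: r(k) = (-3/4) * (k-3/7) (k+2) / [(k+5/7) (k+1)] - poly over poly, x = (-3/4) from leading terms; C = -5/2 at k = 0.


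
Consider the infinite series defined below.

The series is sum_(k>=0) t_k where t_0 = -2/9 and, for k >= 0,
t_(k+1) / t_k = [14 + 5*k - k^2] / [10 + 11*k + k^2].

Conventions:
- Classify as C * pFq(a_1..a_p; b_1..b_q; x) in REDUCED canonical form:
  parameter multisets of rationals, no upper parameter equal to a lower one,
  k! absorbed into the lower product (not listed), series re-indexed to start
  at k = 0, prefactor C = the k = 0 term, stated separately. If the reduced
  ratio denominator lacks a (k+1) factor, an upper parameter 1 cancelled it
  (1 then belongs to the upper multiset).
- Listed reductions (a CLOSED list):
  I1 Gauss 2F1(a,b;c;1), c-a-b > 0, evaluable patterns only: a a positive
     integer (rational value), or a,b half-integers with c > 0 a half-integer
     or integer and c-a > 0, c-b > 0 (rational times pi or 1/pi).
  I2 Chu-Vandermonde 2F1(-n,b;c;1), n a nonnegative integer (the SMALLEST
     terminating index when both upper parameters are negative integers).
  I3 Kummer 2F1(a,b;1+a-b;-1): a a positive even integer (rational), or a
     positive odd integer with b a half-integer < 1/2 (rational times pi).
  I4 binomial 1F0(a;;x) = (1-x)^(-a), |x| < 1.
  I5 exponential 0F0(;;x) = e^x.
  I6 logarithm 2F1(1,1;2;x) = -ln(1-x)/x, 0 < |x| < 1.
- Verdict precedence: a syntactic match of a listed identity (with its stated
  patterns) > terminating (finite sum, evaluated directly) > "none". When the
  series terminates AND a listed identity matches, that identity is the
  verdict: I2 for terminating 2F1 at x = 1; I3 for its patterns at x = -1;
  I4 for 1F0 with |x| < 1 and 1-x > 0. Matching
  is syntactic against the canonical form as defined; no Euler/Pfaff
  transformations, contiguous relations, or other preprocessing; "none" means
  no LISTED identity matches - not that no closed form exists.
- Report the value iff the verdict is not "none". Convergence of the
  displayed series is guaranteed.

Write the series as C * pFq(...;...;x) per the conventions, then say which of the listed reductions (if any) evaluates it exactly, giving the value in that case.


At argument -1: a 2F1 with upper {-7, 2}, lower {10}, scaled by C = -2/9. Verdict: Kummer (I3) fires (x = -1; c = 10 equals 1+a-b for upper {-7, 2}: listed pattern). Its exact value is -1.

First insight: t_0 being -2/9, the expanded ratio factors over Q; C = -2/9, roots give parameters.
Term ratio: r(k) = (-1) * (k-7) (k+2) / [(k+10) (k+1)] ; factor over Q: parameters, x = (-1), and C = -2/9.


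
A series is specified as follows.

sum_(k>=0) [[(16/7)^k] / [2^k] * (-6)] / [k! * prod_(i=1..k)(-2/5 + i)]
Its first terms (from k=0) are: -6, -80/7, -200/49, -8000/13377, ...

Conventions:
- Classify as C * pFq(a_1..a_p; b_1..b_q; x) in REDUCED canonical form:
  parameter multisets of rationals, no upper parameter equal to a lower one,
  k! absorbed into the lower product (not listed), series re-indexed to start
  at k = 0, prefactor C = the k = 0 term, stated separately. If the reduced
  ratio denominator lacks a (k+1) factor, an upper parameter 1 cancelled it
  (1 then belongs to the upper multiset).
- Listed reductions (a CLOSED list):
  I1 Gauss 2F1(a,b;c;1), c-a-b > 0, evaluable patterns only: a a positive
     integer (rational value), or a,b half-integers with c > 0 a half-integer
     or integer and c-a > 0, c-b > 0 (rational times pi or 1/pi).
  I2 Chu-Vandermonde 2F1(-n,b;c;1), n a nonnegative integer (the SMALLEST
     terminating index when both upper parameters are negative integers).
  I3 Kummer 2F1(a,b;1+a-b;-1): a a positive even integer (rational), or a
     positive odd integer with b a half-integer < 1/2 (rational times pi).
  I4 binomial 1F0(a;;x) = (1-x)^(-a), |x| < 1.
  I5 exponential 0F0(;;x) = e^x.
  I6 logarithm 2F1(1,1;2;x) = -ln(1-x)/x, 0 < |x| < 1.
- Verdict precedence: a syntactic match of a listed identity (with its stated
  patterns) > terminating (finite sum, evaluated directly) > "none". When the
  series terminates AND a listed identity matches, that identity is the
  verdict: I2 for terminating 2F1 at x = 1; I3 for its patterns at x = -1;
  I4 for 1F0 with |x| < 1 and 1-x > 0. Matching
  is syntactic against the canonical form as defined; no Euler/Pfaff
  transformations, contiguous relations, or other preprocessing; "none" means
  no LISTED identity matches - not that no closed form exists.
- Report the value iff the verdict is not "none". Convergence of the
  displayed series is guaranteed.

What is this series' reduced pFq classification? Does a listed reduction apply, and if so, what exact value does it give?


Classification (C = -6): 0F1 with upper {-}, lower {3/5}, argument x = 8/7. Verdict: none here - no I1-I6 shape fits x = 8/7 with lower {3/5}.

Structural cue: t_0 being -6, the two k-th powers (C = -6, x = 8/7) combine into one argument.
Ratio: r(k) = (8/7) * 1 / [(k+3/5) (k+1)] - rational; roots negated = parameters, x = (8/7), C = -6.


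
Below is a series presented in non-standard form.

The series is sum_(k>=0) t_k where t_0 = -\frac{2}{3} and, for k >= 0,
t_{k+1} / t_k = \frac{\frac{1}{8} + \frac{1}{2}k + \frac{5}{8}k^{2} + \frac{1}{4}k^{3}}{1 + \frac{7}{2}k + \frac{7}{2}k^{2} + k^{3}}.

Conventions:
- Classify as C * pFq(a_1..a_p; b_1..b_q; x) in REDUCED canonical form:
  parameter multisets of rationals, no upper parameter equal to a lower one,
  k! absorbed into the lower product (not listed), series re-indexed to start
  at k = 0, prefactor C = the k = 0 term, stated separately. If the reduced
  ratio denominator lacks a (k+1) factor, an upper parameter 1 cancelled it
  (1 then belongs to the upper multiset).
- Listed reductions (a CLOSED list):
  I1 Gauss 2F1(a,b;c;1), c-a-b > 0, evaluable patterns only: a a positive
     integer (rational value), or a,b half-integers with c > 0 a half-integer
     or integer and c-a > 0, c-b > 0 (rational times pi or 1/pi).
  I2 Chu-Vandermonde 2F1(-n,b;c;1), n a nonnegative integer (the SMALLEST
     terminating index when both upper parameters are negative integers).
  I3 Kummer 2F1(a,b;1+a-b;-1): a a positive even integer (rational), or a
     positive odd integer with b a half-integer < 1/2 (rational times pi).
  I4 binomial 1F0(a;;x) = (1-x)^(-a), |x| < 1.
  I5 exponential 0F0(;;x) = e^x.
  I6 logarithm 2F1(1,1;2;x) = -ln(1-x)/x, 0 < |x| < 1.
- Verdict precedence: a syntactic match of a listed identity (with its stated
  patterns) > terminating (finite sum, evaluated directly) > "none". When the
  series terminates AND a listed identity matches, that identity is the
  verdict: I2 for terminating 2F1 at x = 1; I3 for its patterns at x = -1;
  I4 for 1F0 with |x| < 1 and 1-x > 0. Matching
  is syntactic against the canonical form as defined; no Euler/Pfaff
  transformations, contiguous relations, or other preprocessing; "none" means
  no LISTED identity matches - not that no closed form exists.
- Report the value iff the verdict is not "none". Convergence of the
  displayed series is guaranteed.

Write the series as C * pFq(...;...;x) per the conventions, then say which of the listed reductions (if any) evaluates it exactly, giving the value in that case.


The tell: t_0 being -\frac{2}{3}, the ratio is unreduced: k + 1/2 divides both sides (C = -2/3, x = 1/4).
Ratio: r(k) = \frac{1}{4} * (k+1) (k+1) / [(k+2) (k+1)] - rational in k, leading ratio \frac{1}{4}; with t_0 = -\frac{2}{3}, classification follows.

With C = -\frac{2}{3}: the canonical form is 2F1(1, 1; 2; \frac{1}{4}). Verdict: the logarithmic series (I6) matches (the logarithm: parameters (1,1;2), x = \frac{1}{4}). Hence: \frac{8}{3} \cdot \ln\left(\frac{3}{4}\right).
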